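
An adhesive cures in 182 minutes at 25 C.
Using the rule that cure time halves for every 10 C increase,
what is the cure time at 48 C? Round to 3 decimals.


Factor = 2^((48 - 25) / 10) = 4.9246
Cure time = 182 / 4.9246
= 36.957 minutes

36.957


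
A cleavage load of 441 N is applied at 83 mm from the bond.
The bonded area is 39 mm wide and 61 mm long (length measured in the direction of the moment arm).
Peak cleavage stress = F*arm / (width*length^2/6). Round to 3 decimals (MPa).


Moment = 441 * 83 = 36603 N*mm
Section modulus = 39 * 3721 / 6 = 145119 / 6 mm^3
Stress = 36603 / (145119 / 6) = 219618 / 145119
= 1.513 MPa

1.513


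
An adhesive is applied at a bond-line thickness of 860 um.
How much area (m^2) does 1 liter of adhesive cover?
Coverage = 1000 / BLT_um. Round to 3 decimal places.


Coverage = 1000 / 860 = 1.163 m^2

1.163


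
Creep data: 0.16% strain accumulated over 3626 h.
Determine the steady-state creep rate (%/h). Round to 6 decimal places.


Rate = 0.16 / 3626 = 0.000044 %/h

0.000044


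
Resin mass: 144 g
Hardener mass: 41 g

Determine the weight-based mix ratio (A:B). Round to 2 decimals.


Ratio = 144 / 41 = 3.51

3.51


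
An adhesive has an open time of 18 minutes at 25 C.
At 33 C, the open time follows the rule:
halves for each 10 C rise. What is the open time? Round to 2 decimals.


Factor = 2^((33-25)/10) = 1.7411
Open time = 18 / 1.7411 = 10.34 min

10.34


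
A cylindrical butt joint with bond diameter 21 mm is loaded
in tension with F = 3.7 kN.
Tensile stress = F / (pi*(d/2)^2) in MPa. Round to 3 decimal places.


Area = pi * (21/2)^2 = 346.3606 mm^2
Stress = 3.7*1000 / 346.3606
= 10.683 MPa

10.683


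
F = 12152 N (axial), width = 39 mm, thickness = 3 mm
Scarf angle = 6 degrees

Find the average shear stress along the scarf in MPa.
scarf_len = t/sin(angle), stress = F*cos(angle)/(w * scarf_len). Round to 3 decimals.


scarf_len = 3/sin(6 deg) = 28.7003
cos(6 deg) = 0.994522
stress = 12152*0.994522/(39*28.7003) = 10.797 MPa

10.797


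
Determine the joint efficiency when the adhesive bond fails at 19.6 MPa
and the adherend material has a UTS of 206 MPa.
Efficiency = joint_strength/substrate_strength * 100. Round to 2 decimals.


Joint efficiency = 19.6 / 206 * 100
= 9.51%

9.51


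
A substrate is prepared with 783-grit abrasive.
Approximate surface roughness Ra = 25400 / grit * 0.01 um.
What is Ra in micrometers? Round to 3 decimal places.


Ra = 25400 / 783 * 0.01 = 0.324 um

0.324


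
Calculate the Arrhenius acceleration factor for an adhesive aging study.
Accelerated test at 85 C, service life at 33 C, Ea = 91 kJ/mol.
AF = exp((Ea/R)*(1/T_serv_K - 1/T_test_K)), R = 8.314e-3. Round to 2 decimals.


T_test = 358.15 K, T_serv = 306.15 K
Ea/R = 91 / 0.008314 = 10945.39
AF = exp(10945.39 * (1/306.15 - 1/358.15))
= 179.61

179.61


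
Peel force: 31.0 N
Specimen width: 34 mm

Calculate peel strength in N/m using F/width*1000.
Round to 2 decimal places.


Peel strength = 31.0 / 34 * 1000 = 911.76 N/m

911.76


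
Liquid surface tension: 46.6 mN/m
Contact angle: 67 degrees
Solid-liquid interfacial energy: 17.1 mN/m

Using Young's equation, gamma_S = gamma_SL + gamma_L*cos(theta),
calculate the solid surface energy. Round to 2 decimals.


gamma_S = 17.1 + 46.6 * cos(67)
= 35.31 mN/m

35.31


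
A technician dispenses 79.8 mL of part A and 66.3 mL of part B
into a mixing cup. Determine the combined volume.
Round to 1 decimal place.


Combined volume = 79.8 + 66.3
= 146.1 mL

146.1


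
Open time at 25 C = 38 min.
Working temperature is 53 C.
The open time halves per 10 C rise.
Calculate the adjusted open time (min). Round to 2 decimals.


factor = 2^((53 - 25) / 10) = 6.9644
ot = 38 / 6.9644 = 5.46 min

5.46


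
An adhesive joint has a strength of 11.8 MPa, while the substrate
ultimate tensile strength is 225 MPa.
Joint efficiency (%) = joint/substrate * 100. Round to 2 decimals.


Efficiency = 11.8 / 225 * 100
= 5.24%

5.24


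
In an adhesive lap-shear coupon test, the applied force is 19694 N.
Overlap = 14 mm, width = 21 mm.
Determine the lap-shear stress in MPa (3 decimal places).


stress = F / (overlap * width)
= 19694 / (14 * 21)
= 66.986 MPa

66.986


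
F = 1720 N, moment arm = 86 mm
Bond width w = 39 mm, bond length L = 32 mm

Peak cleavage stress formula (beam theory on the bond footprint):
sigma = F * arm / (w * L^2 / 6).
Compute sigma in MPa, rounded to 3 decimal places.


sigma = (1720 * 86) / (39 * 1024 / 6)
= 147920 * 6 / 39936
= 887520 / 39936
= 22.224 MPa

22.224


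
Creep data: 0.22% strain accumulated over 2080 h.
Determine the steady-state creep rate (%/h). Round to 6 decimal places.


Rate = 0.22 / 2080 = 0.000106 %/h

0.000106


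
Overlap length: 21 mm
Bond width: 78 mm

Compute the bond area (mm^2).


Bond area = 21 * 78 = 1638 mm^2

1638


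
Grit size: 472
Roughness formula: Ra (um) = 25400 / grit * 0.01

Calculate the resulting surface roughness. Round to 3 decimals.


Ra = 25400 / 472 * 0.01
= 0.538 um

0.538


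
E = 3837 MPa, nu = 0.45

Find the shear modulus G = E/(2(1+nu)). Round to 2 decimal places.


G = 3837 / (2 * 1.45)
= 1323.10 MPa

1323.10


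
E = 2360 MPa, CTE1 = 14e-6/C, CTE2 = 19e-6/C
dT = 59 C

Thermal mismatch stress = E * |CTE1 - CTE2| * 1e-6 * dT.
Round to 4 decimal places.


= 2360 * 5e-6 * 59
= 0.6962 MPa

0.6962


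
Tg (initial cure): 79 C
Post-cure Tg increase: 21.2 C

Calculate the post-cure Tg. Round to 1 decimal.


Post-cure Tg = 79 + 21.2 = 100.2 C

100.2


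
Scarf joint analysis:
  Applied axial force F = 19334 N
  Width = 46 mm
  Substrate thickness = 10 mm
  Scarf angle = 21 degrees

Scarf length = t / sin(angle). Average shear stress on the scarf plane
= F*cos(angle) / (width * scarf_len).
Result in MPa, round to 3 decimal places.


Scarf length = 10 / sin(21 deg) = 27.9043 mm
cos(21 deg) = 0.933580
Shear = 19334 * 0.933580 / (46 * 27.9043)
= 14.062 MPa

14.062


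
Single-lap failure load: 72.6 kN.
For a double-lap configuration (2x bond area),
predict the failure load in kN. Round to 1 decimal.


Failure load = 72.6 * 2 = 145.2 kN

145.2


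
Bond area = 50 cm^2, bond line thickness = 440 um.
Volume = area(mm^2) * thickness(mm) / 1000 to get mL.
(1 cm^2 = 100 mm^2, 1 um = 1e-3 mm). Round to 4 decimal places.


area_mm2 = 50 * 100 = 5000
blt_mm = 440 * 1e-3 = 0.44
vol_mm3 = 5000 * 0.44 = 2200.0
vol_mL = 2200.0 / 1000 = 2.2000 mL

2.2000


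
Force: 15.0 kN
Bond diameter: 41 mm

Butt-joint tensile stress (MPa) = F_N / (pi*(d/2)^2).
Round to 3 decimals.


F_N = 15.0 * 1000 = 15000.0 N
A = pi*(20.5)^2 = 1320.2543 mm^2
stress = 15000.0 / 1320.2543 = 11.361 MPa

11.361


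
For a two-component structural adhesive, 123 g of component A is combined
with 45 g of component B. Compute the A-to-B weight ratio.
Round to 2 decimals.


Weight ratio A:B = 123 / 45
= 2.73

2.73


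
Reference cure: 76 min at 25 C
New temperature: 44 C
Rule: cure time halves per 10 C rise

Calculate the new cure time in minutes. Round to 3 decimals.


factor = 2^((44-25)/10) = 3.7321
t_new = 76 / 3.7321 = 20.364 min

20.364


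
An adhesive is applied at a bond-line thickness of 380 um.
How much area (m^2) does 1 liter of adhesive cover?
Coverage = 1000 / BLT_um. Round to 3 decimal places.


Coverage = 1000 / 380 = 2.632 m^2

2.632


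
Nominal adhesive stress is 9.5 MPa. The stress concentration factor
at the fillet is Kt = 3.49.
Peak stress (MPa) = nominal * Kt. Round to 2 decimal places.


Peak = 9.5 * 3.49 = 33.16 MPa

33.16


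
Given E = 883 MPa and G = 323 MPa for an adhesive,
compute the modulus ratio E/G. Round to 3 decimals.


E/G ratio = 883 / 323 = 2.734

2.734


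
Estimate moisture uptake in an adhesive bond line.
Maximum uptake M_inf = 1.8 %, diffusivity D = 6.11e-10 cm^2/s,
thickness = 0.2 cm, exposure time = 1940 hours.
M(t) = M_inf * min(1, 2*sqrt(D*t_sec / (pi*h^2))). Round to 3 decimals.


Convert time: 1940 h = 6984000 s
ratio = min(1, 2*sqrt(6.11e-10*6984000/(pi*0.2^2)))
= 0.368551
M(t) = 1.8 * 0.368551 = 0.663%

0.663


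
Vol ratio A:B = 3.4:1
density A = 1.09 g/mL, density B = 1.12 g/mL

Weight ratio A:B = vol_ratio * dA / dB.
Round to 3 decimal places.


Weight ratio = 3.4 * 1.09 / 1.12
= 3.309

3.309


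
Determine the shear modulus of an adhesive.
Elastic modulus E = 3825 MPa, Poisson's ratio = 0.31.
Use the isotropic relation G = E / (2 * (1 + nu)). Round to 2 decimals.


G = 3825 / (2*(1+0.31)) = 3825 / 2.62
= 1459.92 MPa

1459.92


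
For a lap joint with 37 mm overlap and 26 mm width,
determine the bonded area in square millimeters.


Area = 37 * 26 = 962 mm^2

962


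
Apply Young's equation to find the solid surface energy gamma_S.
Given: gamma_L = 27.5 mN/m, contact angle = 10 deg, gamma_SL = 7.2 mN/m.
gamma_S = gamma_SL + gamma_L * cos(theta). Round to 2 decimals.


theta_rad = 10 * pi/180 = 0.174533
gamma_S = 7.2 + 27.5 * cos(0.174533)
= 34.28 mN/m

34.28


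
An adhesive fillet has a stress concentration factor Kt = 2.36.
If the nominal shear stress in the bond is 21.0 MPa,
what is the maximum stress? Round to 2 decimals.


Max stress = 21.0 * 2.36 = 49.56 MPa

49.56


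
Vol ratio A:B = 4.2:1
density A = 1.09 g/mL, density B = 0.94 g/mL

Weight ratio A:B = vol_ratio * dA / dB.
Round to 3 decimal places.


Weight ratio = 4.2 * 1.09 / 0.94
= 4.870

4.870


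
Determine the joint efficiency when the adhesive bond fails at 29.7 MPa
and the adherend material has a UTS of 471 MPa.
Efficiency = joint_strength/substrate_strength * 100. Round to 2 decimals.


Joint efficiency = 29.7 / 471 * 100
= 6.31%

6.31


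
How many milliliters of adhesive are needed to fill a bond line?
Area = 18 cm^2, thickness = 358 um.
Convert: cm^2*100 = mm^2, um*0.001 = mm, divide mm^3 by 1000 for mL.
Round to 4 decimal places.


= (18 * 100) * (358 * 0.001) / 1000
= 0.6444 mL

0.6444


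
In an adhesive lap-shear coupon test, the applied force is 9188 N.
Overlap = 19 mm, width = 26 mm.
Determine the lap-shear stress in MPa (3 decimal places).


stress = F / (overlap * width)
= 9188 / (19 * 26)
= 18.599 MPa

18.599


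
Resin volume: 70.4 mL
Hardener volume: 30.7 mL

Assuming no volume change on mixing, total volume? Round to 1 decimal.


V_total = 70.4 + 30.7 = 101.1 mL

101.1


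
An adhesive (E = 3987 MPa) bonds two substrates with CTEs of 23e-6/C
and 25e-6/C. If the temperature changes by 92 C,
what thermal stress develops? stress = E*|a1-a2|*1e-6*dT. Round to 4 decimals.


Stress = 3987 * |23 - 25| * 1e-6 * 92
= 0.7336 MPa

0.7336


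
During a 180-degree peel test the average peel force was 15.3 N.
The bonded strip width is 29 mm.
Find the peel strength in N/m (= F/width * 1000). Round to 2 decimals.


Peel strength = F/width * 1000
= 15.3 / 29 * 1000
= 527.59 N/m

527.59


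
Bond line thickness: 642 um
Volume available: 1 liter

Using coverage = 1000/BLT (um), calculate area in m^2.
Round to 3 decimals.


1 L = 1e6 mm^3, thickness = 642 um = 0.642 mm
Area = 1e6 / 0.642 mm^2 = (1e6 / 0.642) / 1e6 m^2 = 1000 / 642 m^2
= 1.558 m^2

1.558


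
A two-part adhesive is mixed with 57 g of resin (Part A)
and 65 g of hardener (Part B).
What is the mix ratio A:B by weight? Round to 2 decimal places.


Mix ratio = mass_A / mass_B
= 57 / 65
= 0.88

0.88


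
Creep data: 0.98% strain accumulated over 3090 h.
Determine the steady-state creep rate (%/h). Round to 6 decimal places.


Rate = 0.98 / 3090 = 0.000317 %/h

0.000317


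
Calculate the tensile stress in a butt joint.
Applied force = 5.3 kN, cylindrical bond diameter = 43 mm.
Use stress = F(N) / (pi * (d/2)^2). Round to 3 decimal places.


A = pi * 21.5^2 = 1452.2012 mm^2
sigma = 5300.0 / 1452.2012 = 3.650 MPa

3.650


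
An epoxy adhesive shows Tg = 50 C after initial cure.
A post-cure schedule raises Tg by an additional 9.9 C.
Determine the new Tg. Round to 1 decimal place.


New Tg = 50 + 9.9
= 59.9 C

59.9


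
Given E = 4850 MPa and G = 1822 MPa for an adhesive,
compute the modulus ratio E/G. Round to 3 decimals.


E/G ratio = 4850 / 1822 = 2.662

2.662


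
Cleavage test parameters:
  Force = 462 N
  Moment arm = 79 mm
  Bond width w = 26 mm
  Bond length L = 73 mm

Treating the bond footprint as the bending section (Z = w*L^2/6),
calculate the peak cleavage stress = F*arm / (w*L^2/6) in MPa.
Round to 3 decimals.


M = 462 * 79 = 36498 N*mm
Z = 26 * 73^2 / 6 = 138554 / 6 mm^3
sigma = M / Z = 6 * 36498 / 138554 = 218988 / 138554
= 1.581 MPa

1.581


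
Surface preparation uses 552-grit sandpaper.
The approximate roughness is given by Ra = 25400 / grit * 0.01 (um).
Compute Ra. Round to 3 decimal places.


Ra = 25400 / 552 * 0.01
= 254 / 552
= 0.460 um

0.460


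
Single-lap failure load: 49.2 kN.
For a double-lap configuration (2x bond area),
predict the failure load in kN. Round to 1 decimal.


Failure load = 49.2 * 2 = 98.4 kN

98.4


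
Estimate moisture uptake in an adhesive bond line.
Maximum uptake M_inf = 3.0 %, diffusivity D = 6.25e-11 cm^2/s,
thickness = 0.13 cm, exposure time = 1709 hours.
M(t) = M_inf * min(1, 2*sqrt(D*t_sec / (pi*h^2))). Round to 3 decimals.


Convert time: 1709 h = 6152400 s
ratio = min(1, 2*sqrt(6.25e-11*6152400/(pi*0.13^2)))
= 0.170206
M(t) = 3.0 * 0.170206 = 0.511%

0.511


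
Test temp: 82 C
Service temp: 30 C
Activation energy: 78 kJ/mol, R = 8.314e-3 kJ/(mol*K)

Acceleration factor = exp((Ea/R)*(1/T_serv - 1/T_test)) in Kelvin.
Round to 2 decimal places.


AF = exp((78/0.008314)*(1/303.15 - 1/355.15))
= 92.88

92.88


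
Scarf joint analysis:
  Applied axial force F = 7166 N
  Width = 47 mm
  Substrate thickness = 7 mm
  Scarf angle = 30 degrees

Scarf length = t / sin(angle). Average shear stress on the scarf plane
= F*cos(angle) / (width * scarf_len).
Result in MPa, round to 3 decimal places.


Scarf length = 7 / sin(30 deg) = 14.0000 mm
cos(30 deg) = 0.866025
Shear = 7166 * 0.866025 / (47 * 14.0000)
= 9.432 MPa

9.432


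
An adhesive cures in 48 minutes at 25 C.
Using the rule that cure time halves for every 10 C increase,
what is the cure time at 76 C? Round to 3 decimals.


Factor = 2^((76 - 25) / 10) = 34.2968
Cure time = 48 / 34.2968
= 1.400 minutes

1.400


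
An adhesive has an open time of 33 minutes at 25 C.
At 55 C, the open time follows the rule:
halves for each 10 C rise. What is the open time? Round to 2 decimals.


Factor = 2^((55-25)/10) = 8.0000
Open time = 33 / 8.0000 = 4.13 min

4.13


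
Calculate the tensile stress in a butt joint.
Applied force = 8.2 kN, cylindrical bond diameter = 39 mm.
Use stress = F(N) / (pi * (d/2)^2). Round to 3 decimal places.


A = pi * 19.5^2 = 1194.5906 mm^2
sigma = 8200.0 / 1194.5906 = 6.864 MPa

6.864


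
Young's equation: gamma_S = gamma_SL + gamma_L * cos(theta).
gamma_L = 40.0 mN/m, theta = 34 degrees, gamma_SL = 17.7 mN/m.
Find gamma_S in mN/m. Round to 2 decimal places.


cos(34 deg) = 0.829038
gamma_S = 17.7 + 40.0 * 0.829038
= 50.86 mN/m

50.86


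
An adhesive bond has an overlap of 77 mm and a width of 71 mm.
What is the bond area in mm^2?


Bond area = overlap * width
= 77 * 71
= 5467 mm^2

5467


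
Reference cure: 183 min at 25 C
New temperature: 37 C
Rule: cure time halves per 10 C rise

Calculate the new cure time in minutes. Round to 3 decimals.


factor = 2^((37-25)/10) = 2.2974
t_new = 183 / 2.2974 = 79.655 min

79.655


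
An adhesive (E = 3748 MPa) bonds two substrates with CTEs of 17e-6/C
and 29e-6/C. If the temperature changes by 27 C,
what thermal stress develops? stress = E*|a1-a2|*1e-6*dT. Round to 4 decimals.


Stress = 3748 * |17 - 29| * 1e-6 * 27
= 1.2144 MPa

1.2144


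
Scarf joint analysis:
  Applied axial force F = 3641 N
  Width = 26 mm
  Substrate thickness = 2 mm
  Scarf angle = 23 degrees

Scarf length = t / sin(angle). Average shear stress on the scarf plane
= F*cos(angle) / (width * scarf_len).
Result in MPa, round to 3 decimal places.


Scarf length = 2 / sin(23 deg) = 5.1186 mm
cos(23 deg) = 0.920505
Shear = 3641 * 0.920505 / (26 * 5.1186)
= 25.184 MPa

25.184


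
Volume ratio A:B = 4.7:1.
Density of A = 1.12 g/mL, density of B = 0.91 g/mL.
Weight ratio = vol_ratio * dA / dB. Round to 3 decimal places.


Wt ratio = 4.7 * 1.12 / 0.91
= 5.785

5.785


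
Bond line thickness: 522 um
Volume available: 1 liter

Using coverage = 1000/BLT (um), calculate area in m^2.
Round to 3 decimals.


1 L = 1e6 mm^3, thickness = 522 um = 0.522 mm
Area = 1e6 / 0.522 mm^2 = (1e6 / 0.522) / 1e6 m^2 = 1000 / 522 m^2
= 1.916 m^2

1.916


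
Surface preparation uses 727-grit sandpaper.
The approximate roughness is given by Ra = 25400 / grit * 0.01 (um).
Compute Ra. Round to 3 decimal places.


Ra = 25400 / 727 * 0.01
= 254 / 727
= 0.349 um

0.349


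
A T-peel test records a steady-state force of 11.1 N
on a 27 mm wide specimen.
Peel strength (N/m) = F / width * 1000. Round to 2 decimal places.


Peel strength = 11.1 / 27 * 1000
= 411.11 N/m

411.11


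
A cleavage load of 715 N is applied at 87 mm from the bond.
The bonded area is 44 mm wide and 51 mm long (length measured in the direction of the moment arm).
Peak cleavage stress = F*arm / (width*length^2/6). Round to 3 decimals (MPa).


Moment = 715 * 87 = 62205 N*mm
Section modulus = 44 * 2601 / 6 = 114444 / 6 mm^3
Stress = 62205 / (114444 / 6) = 373230 / 114444
= 3.261 MPa

3.261


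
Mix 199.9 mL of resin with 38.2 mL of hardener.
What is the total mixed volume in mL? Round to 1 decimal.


Total = 199.9 + 38.2 = 238.1 mL

238.1


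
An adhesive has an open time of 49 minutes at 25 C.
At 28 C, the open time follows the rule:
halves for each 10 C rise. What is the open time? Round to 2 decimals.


Factor = 2^((28-25)/10) = 1.2311
Open time = 49 / 1.2311 = 39.80 min

39.80


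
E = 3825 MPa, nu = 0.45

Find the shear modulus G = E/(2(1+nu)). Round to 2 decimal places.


G = 3825 / (2 * 1.45)
= 1318.97 MPa

1318.97


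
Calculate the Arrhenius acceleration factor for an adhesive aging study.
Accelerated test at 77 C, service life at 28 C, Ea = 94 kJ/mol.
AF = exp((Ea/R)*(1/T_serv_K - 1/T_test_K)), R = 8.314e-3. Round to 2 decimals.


T_test = 350.15 K, T_serv = 301.15 K
Ea/R = 94 / 0.008314 = 11306.23
AF = exp(11306.23 * (1/301.15 - 1/350.15))
= 191.30

191.30


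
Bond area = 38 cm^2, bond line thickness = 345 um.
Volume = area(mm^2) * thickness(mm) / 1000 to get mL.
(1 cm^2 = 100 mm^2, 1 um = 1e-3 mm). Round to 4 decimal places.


area_mm2 = 38 * 100 = 3800
blt_mm = 345 * 1e-3 = 0.345
vol_mm3 = 3800 * 0.345 = 1311.0
vol_mL = 1311.0 / 1000 = 1.3110 mL

1.3110


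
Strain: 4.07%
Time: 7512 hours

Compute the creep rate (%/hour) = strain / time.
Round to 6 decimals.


Creep rate = 4.07 / 7512
= 0.000542 %/h

0.000542


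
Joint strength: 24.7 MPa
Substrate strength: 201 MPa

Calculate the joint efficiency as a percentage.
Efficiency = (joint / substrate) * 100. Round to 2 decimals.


Efficiency = (24.7 / 201) * 100 = 12.29%

12.29


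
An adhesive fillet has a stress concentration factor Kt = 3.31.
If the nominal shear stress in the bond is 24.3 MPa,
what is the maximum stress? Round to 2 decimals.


Max stress = 24.3 * 3.31 = 80.43 MPa

80.43


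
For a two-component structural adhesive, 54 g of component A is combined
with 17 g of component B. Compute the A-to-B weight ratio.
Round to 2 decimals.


Weight ratio A:B = 54 / 17
= 3.18

3.18


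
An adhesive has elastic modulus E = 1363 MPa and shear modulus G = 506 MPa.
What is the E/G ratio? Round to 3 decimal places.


E/G = 1363 / 506 = 2.694

2.694


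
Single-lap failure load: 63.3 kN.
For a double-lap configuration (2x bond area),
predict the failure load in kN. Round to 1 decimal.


Failure load = 63.3 * 2 = 126.6 kN

126.6


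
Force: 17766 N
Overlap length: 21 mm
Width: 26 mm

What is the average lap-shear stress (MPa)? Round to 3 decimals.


Average shear stress = F / (overlap * width)
= 17766 / (21 * 26)
= 32.538 MPa

32.538


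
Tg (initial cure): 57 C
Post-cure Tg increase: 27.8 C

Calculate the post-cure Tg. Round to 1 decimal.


Post-cure Tg = 57 + 27.8 = 84.8 C

84.8


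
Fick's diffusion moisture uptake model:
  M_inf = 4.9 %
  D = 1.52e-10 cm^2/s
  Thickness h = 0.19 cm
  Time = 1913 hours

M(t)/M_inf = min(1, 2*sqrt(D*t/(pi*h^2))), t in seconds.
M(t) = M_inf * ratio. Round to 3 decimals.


t_sec = 1913 * 3600 = 6886800
ratio = 2*sqrt(1.52e-10*6886800/(pi*0.19^2))
= min(1, 0.192146)
= 0.192146
M(t) = 4.9 * 0.192146 = 0.942 %

0.942


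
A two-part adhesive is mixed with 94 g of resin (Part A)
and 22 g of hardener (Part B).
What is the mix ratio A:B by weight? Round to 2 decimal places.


Mix ratio = mass_A / mass_B
= 94 / 22
= 4.27

4.27


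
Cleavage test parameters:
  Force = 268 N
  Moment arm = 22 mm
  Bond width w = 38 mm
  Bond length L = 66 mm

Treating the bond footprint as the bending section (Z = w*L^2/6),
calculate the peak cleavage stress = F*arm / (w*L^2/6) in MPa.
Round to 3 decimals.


M = 268 * 22 = 5896 N*mm
Z = 38 * 66^2 / 6 = 165528 / 6 mm^3
sigma = M / Z = 6 * 5896 / 165528 = 35376 / 165528
= 0.214 MPa

0.214


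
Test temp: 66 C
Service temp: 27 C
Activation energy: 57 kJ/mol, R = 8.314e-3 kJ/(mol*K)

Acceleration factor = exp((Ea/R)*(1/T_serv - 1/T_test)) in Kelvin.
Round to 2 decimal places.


AF = exp((57/0.008314)*(1/300.15 - 1/339.15))
= 13.83

13.83


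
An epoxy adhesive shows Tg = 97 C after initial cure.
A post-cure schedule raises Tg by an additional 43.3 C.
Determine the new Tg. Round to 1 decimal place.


New Tg = 97 + 43.3
= 140.3 C

140.3


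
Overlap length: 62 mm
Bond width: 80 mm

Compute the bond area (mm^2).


Bond area = 62 * 80 = 4960 mm^2

4960


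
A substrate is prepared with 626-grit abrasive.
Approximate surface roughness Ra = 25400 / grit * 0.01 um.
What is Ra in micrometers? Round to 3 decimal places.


Ra = 25400 / 626 * 0.01 = 0.406 um

0.406


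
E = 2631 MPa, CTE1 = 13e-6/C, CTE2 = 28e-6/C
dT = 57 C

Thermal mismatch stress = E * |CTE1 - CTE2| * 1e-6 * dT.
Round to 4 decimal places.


= 2631 * 15e-6 * 57
= 2.2495 MPa

2.2495


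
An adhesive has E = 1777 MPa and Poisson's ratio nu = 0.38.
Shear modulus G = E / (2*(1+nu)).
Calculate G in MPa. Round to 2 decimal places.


G = 1777 / (2*(1+0.38))
= 1777 / 2.76
= 643.84 MPa

643.84


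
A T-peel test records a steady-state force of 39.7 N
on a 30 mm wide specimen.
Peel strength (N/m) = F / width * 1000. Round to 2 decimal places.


Peel strength = 39.7 / 30 * 1000
= 1323.33 N/m

1323.33


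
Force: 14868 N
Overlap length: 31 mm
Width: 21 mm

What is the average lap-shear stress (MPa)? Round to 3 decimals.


Average shear stress = F / (overlap * width)
= 14868 / (31 * 21)
= 22.839 MPa

22.839


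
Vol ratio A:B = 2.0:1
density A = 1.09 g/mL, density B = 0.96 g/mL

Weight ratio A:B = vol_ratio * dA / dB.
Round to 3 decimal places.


Weight ratio = 2.0 * 1.09 / 0.96
= 2.271

2.271


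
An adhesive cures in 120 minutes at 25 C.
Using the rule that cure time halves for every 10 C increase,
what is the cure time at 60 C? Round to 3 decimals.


Factor = 2^((60 - 25) / 10) = 11.3137
Cure time = 120 / 11.3137
= 10.607 minutes

10.607


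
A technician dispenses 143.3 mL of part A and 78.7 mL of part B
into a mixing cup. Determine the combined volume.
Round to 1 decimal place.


Combined volume = 143.3 + 78.7
= 222.0 mL

222.0


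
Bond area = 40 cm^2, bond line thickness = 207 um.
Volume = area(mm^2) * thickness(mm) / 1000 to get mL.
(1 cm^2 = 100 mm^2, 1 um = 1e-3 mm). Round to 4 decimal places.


area_mm2 = 40 * 100 = 4000
blt_mm = 207 * 1e-3 = 0.207
vol_mm3 = 4000 * 0.207 = 828.0
vol_mL = 828.0 / 1000 = 0.8280 mL

0.8280


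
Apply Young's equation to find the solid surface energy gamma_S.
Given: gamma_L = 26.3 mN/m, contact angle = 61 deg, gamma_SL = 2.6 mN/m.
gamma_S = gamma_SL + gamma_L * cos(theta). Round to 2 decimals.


theta_rad = 61 * pi/180 = 1.064651
gamma_S = 2.6 + 26.3 * cos(1.064651)
= 15.35 mN/m

15.35


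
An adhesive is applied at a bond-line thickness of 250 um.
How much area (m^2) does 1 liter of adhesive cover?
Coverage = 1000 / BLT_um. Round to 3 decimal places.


Coverage = 1000 / 250 = 4.000 m^2

4.000


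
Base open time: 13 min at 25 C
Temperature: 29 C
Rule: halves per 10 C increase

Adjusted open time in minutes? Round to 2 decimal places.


Acceleration = 2^((29-25)/10) = 1.3195
Open time = 13 / 1.3195 = 9.85 min

9.85


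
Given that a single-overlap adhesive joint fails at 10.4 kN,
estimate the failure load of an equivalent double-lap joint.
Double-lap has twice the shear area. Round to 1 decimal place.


Double-lap factor = 2
Expected load = 10.4 * 2 = 20.8 kN

20.8


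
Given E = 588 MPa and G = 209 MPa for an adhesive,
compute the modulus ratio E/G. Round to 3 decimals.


E/G ratio = 588 / 209 = 2.813

2.813


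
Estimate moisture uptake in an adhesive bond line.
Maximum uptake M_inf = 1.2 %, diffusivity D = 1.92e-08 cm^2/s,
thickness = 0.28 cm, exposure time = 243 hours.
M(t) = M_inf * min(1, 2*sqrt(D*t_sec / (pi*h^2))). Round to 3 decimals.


Convert time: 243 h = 874800 s
ratio = min(1, 2*sqrt(1.92e-08*874800/(pi*0.28^2)))
= 0.522278
M(t) = 1.2 * 0.522278 = 0.627%

0.627


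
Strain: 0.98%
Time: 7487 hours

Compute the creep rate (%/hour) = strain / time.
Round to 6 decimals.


Creep rate = 0.98 / 7487
= 0.000131 %/h

0.000131


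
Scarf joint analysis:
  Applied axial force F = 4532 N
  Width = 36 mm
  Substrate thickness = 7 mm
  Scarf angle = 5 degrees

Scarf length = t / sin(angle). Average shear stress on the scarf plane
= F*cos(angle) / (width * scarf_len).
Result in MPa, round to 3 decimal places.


Scarf length = 7 / sin(5 deg) = 80.3160 mm
cos(5 deg) = 0.996195
Shear = 4532 * 0.996195 / (36 * 80.3160)
= 1.561 MPa

1.561


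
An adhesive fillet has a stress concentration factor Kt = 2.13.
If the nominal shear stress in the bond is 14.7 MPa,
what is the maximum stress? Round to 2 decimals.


Max stress = 14.7 * 2.13 = 31.31 MPa

31.31


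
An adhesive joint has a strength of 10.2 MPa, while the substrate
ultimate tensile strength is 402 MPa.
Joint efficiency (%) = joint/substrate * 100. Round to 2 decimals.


Efficiency = 10.2 / 402 * 100
= 2.54%

2.54


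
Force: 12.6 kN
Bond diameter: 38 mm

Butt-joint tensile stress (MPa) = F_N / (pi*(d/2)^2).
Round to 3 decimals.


F_N = 12.6 * 1000 = 12600.0 N
A = pi*(19.0)^2 = 1134.1149 mm^2
stress = 12600.0 / 1134.1149 = 11.110 MPa

11.110


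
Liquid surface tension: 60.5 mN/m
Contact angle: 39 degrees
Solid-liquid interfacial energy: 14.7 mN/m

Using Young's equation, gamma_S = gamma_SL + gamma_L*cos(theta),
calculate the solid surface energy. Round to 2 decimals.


gamma_S = 14.7 + 60.5 * cos(39)
= 61.72 mN/m

61.72


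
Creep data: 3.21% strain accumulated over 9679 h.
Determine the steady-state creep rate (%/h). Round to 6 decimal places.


Rate = 3.21 / 9679 = 0.000332 %/h

0.000332


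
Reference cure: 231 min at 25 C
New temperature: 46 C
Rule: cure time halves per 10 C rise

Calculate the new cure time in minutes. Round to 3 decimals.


factor = 2^((46-25)/10) = 4.2871
t_new = 231 / 4.2871 = 53.883 min

53.883


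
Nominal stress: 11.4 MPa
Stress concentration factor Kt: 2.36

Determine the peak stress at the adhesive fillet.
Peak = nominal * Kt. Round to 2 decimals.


Peak stress = 11.4 * 2.36
= 26.90 MPa

26.90


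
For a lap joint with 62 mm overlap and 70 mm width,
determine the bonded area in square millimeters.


Area = 62 * 70 = 4340 mm^2

4340


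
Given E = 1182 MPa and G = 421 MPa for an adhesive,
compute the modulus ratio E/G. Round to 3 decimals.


E/G ratio = 1182 / 421 = 2.808

2.808


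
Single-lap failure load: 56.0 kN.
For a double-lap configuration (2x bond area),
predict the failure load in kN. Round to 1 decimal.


Failure load = 56.0 * 2 = 112.0 kN

112.0


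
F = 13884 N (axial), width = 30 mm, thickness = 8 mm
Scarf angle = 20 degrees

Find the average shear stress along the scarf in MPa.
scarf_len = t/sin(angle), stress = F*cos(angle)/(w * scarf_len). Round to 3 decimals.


scarf_len = 8/sin(20 deg) = 23.3904
cos(20 deg) = 0.939693
stress = 13884*0.939693/(30*23.3904) = 18.593 MPa

18.593


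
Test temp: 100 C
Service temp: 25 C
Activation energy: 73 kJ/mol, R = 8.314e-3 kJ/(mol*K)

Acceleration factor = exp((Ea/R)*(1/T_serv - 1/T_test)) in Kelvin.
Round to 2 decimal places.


AF = exp((73/0.008314)*(1/298.15 - 1/373.15))
= 372.08

372.08


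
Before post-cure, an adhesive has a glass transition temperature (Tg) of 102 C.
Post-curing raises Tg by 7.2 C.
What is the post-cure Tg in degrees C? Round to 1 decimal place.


Tg_post = Tg_base + delta_Tg
= 102 + 7.2
= 109.2 C

109.2


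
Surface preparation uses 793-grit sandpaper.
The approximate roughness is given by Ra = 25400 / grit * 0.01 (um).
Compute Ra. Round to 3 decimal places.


Ra = 25400 / 793 * 0.01
= 254 / 793
= 0.320 um

0.320


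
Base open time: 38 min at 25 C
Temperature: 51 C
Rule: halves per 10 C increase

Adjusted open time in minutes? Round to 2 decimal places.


Acceleration = 2^((51-25)/10) = 6.0629
Open time = 38 / 6.0629 = 6.27 min

6.27


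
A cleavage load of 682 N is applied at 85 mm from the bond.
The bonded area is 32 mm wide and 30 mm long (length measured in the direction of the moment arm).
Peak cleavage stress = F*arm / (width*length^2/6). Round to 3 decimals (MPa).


Moment = 682 * 85 = 57970 N*mm
Section modulus = 32 * 900 / 6 = 28800 / 6 mm^3
Stress = 57970 / (28800 / 6) = 347820 / 28800
= 12.077 MPa

12.077


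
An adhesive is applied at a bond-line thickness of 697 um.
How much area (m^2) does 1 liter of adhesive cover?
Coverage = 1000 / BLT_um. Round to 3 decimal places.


Coverage = 1000 / 697 = 1.435 m^2

1.435


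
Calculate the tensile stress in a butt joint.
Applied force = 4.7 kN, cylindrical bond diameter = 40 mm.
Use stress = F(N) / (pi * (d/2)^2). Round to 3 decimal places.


A = pi * 20.0^2 = 1256.6371 mm^2
sigma = 4700.0 / 1256.6371 = 3.740 MPa

3.740


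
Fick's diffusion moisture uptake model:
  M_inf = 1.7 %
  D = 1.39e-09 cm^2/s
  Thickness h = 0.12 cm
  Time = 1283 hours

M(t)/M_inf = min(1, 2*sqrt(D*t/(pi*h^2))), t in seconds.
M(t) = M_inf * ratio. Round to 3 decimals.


t_sec = 1283 * 3600 = 4618800
ratio = 2*sqrt(1.39e-09*4618800/(pi*0.12^2))
= min(1, 0.753435)
= 0.753435
M(t) = 1.7 * 0.753435 = 1.281 %

1.281


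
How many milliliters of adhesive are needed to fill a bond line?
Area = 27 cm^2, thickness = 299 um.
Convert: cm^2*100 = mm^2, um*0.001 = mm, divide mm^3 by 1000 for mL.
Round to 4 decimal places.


= (27 * 100) * (299 * 0.001) / 1000
= 0.8073 mL

0.8073


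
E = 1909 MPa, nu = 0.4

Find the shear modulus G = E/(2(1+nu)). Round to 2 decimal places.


G = 1909 / (2 * 1.40)
= 681.79 MPa

681.79


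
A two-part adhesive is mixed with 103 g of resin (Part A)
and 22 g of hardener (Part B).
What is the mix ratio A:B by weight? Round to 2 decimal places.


Mix ratio = mass_A / mass_B
= 103 / 22
= 4.68

4.68


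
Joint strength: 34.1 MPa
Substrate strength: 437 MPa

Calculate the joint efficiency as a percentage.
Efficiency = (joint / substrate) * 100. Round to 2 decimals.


Efficiency = (34.1 / 437) * 100 = 7.80%

7.80


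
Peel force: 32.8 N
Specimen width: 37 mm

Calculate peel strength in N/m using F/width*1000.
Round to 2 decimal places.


Peel strength = 32.8 / 37 * 1000 = 886.49 N/m

886.49


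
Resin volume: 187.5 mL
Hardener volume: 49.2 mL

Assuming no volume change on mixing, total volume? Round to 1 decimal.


V_total = 187.5 + 49.2 = 236.7 mL

236.7


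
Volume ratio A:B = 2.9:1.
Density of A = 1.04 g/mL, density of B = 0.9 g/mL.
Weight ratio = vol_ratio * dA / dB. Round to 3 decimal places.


Wt ratio = 2.9 * 1.04 / 0.9
= 3.351

3.351


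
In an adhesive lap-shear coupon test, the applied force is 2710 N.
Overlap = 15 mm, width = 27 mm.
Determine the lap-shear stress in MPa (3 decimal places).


stress = F / (overlap * width)
= 2710 / (15 * 27)
= 6.691 MPa

6.691


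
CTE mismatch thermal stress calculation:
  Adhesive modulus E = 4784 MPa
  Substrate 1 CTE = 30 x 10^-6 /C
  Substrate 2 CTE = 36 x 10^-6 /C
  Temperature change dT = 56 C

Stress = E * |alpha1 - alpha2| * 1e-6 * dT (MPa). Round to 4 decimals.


delta_alpha = |30 - 36| = 6 x 10^-6/C
Stress = 4784 * 6e-6 * 56
= 1.6074 MPa

1.6074


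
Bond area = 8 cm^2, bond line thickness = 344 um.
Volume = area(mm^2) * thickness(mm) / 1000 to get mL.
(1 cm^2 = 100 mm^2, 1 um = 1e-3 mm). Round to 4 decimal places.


area_mm2 = 8 * 100 = 800
blt_mm = 344 * 1e-3 = 0.344
vol_mm3 = 800 * 0.344 = 275.2
vol_mL = 275.2 / 1000 = 0.2752 mL

0.2752


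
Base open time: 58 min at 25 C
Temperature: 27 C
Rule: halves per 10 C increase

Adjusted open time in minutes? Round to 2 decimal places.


Acceleration = 2^((27-25)/10) = 1.1487
Open time = 58 / 1.1487 = 50.49 min

50.49


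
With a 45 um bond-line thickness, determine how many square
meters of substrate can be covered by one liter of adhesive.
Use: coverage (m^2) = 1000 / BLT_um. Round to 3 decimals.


Coverage = 1000 / 45 = 22.222 m^2

22.222


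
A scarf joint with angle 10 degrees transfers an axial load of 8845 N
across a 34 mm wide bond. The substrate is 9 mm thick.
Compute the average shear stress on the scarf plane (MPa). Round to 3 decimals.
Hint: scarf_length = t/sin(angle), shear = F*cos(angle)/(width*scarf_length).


scarf_length = 9 / sin(10 deg) = 51.8289 mm
cos(10 deg) = 0.984808
shear stress = 8845 * 0.984808 / (34 * 51.8289)
= 4.943 MPa

4.943


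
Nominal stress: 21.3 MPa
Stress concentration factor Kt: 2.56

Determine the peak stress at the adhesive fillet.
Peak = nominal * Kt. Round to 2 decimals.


Peak stress = 21.3 * 2.56
= 54.53 MPa

54.53


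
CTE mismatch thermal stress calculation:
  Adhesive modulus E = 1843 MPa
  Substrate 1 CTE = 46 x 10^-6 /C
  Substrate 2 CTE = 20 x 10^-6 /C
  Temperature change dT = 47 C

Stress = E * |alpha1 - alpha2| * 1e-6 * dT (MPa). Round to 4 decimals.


delta_alpha = |46 - 20| = 26 x 10^-6/C
Stress = 1843 * 26e-6 * 47
= 2.2521 MPa

2.2521


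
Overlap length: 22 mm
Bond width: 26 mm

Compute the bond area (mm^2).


Bond area = 22 * 26 = 572 mm^2

572


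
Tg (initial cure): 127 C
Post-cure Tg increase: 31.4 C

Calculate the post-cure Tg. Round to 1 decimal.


Post-cure Tg = 127 + 31.4 = 158.4 C

158.4


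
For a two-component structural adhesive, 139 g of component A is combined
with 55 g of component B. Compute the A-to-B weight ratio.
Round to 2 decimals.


Weight ratio A:B = 139 / 55
= 2.53

2.53


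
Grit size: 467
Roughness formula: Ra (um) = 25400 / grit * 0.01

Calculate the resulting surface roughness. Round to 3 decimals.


Ra = 25400 / 467 * 0.01
= 0.544 um

0.544


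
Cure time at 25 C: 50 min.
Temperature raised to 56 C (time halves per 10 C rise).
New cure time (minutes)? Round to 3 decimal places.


Acceleration factor = 2^(31/10) = 8.5742
New time = 50 / 8.5742 = 5.831 min

5.831


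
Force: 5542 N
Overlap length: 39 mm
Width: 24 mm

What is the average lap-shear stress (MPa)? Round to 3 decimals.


Average shear stress = F / (overlap * width)
= 5542 / (39 * 24)
= 5.921 MPa

5.921


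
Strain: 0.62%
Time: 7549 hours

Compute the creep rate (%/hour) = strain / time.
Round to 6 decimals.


Creep rate = 0.62 / 7549
= 0.000082 %/h

0.000082


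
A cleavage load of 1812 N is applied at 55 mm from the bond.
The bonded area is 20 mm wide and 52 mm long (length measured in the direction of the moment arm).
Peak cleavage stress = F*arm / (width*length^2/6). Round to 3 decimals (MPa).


Moment = 1812 * 55 = 99660 N*mm
Section modulus = 20 * 2704 / 6 = 54080 / 6 mm^3
Stress = 99660 / (54080 / 6) = 597960 / 54080
= 11.057 MPa

11.057


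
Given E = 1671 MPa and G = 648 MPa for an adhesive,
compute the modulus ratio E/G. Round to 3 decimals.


E/G ratio = 1671 / 648 = 2.579

2.579


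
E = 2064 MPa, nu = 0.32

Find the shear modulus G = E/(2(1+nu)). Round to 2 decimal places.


G = 2064 / (2 * 1.32)
= 781.82 MPa

781.82


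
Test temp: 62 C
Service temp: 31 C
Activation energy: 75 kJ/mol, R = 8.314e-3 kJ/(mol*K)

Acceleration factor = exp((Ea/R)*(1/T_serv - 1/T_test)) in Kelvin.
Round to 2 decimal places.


AF = exp((75/0.008314)*(1/304.15 - 1/335.15))
= 15.54

15.54


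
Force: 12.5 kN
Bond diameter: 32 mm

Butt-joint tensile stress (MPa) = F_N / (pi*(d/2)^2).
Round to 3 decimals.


F_N = 12.5 * 1000 = 12500.0 N
A = pi*(16.0)^2 = 804.2477 mm^2
stress = 12500.0 / 804.2477 = 15.542 MPa

15.542


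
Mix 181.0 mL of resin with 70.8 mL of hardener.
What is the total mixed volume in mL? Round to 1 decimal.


Total = 181.0 + 70.8 = 251.8 mL

251.8


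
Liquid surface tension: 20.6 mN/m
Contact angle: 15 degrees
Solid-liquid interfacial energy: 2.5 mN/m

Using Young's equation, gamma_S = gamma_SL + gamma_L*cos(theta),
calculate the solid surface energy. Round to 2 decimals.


gamma_S = 2.5 + 20.6 * cos(15)
= 22.40 mN/m

22.40


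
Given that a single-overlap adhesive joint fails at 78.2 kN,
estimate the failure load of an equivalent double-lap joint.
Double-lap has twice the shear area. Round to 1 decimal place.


Double-lap factor = 2
Expected load = 78.2 * 2 = 156.4 kN

156.4


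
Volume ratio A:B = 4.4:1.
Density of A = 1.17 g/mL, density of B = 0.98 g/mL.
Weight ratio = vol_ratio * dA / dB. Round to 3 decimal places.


Wt ratio = 4.4 * 1.17 / 0.98
= 5.253

5.253


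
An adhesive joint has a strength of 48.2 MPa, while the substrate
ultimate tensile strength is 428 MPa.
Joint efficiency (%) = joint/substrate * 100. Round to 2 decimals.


Efficiency = 48.2 / 428 * 100
= 11.26%

11.26


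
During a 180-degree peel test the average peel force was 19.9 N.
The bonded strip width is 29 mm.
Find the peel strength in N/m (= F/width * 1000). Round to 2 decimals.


Peel strength = F/width * 1000
= 19.9 / 29 * 1000
= 686.21 N/m

686.21


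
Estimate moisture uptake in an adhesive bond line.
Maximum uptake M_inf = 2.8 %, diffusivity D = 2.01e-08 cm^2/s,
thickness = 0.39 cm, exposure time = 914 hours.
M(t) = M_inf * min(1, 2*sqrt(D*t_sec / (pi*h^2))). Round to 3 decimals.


Convert time: 914 h = 3290400 s
ratio = min(1, 2*sqrt(2.01e-08*3290400/(pi*0.39^2)))
= 0.744068
M(t) = 2.8 * 0.744068 = 2.083%

2.083


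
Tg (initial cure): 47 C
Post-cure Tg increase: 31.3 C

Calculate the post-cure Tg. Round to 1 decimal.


Post-cure Tg = 47 + 31.3 = 78.3 C

78.3


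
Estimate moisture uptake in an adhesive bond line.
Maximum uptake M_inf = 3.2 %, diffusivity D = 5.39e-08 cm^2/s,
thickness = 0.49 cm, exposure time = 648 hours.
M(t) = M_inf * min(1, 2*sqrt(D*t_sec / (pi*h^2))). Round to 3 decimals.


Convert time: 648 h = 2332800 s
ratio = min(1, 2*sqrt(5.39e-08*2332800/(pi*0.49^2)))
= 0.816568
M(t) = 3.2 * 0.816568 = 2.613%

2.613


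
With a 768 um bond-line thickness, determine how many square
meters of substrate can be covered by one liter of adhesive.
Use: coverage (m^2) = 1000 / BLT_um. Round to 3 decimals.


Coverage = 1000 / 768 = 1.302 m^2

1.302


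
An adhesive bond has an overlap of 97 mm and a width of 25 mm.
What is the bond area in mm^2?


Bond area = overlap * width
= 97 * 25
= 2425 mm^2

2425


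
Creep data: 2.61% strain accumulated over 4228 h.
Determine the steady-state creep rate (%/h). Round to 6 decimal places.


Rate = 2.61 / 4228 = 0.000617 %/h

0.000617
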